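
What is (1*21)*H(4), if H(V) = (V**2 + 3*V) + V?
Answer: 672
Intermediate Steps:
H(V) = V**2 + 4*V
(1*21)*H(4) = (1*21)*(4*(4 + 4)) = 21*(4*8) = 21*32 = 672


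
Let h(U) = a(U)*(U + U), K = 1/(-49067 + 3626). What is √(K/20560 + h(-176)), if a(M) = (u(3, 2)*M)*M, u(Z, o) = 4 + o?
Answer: I*√44061190661344179716085/25951860 ≈ 8088.3*I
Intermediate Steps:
a(M) = 6*M² (a(M) = ((4 + 2)*M)*M = (6*M)*M = 6*M²)
K = -1/45441 (K = 1/(-45441) = -1/45441 ≈ -2.2007e-5)
h(U) = 12*U³ (h(U) = (6*U²)*(U + U) = (6*U²)*(2*U) = 12*U³)
√(K/20560 + h(-176)) = √(-1/45441/20560 + 12*(-176)³) = √(-1/45441*1/20560 + 12*(-5451776)) = √(-1/934266960 - 65421312) = √(-61120970281451521/934266960) = I*√44061190661344179716085/25951860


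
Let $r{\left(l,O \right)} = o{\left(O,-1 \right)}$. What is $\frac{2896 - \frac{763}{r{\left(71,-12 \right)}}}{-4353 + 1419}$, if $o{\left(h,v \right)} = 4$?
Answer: $- \frac{3607}{3912} \approx -0.92204$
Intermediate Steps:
$r{\left(l,O \right)} = 4$
$\frac{2896 - \frac{763}{r{\left(71,-12 \right)}}}{-4353 + 1419} = \frac{2896 - \frac{763}{4}}{-4353 + 1419} = \frac{2896 - \frac{763}{4}}{-2934} = \left(2896 - \frac{763}{4}\right) \left(- \frac{1}{2934}\right) = \frac{10821}{4} \left(- \frac{1}{2934}\right) = - \frac{3607}{3912}$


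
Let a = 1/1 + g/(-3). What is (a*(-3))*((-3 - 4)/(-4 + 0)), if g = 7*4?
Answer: 175/4 ≈ 43.750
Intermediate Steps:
g = 28
a = -25/3 (a = 1/1 + 28/(-3) = 1*1 + 28*(-⅓) = 1 - 28/3 = -25/3 ≈ -8.3333)
(a*(-3))*((-3 - 4)/(-4 + 0)) = (-25/3*(-3))*((-3 - 4)/(-4 + 0)) = 25*(-7/(-4)) = 25*(-¼*(-7)) = 25*(7/4) = 175/4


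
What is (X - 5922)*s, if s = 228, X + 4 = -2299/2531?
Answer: -3420229140/2531 ≈ -1.3513e+6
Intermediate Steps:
X = -12423/2531 (X = -4 - 2299/2531 = -12423/2531 ≈ -4.9083)
(X - 5922)*s = (-12423/2531 - 5922)*228 = -15001005/2531*228 = -3420229140/2531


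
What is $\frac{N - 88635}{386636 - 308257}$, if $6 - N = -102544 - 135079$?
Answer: $\frac{148994}{78379} \approx 1.9009$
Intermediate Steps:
$N = 237629$ ($N = 6 - \left(-102544 - 135079\right) = 6 - -237623 = 6 + 237623 = 237629$)
$\frac{N - 88635}{386636 - 308257} = \frac{237629 - 88635}{386636 - 308257} = \frac{148994}{78379}$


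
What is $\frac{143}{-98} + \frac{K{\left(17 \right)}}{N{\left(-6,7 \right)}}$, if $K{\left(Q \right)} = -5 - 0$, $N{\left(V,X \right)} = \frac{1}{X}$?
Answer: $- \frac{3573}{98} \approx -36.459$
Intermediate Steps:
$K{\left(Q \right)} = -5$ ($K{\left(Q \right)} = -5 + 0 = -5$)
$\frac{143}{-98} + \frac{K{\left(17 \right)}}{N{\left(-6,7 \right)}} = \frac{143}{-98} - \frac{5}{\frac{1}{7}} = 143 \left(- \frac{1}{98}\right) - 5 \frac{1}{\frac{1}{7}} = - \frac{143}{98} - 35 = - \frac{3573}{98}$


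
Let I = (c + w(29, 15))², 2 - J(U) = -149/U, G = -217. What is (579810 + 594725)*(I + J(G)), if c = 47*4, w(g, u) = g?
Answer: 12002101001930/217 ≈ 5.5309e+10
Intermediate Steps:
c = 188
J(U) = 2 + 149/U (J(U) = 2 - (-149)/U = 2 + 149/U)
I = 47089 (I = (188 + 29)² = 217² = 47089)
(579810 + 594725)*(I + J(G)) = (579810 + 594725)*(47089 + (2 + 149/(-217))) = 1174535*(47089 + (2 + 149*(-1/217))) = 1174535*(47089 + (2 - 149/217)) = 1174535*(47089 + 285/217) = 1174535*(10218598/217) = 12002101001930/217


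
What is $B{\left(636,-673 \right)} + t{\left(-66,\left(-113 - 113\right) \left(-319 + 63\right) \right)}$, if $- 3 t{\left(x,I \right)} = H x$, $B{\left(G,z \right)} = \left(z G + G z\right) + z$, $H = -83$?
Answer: $-858555$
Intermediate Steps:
$B{\left(G,z \right)} = z + 2 G z$ ($B{\left(G,z \right)} = \left(G z + G z\right) + z = 2 G z + z = z + 2 G z$)
$t{\left(x,I \right)} = \frac{83 x}{3}$ ($t{\left(x,I \right)} = - \frac{\left(-83\right) x}{3} = \frac{83 x}{3}$)
$B{\left(636,-673 \right)} + t{\left(-66,\left(-113 - 113\right) \left(-319 + 63\right) \right)} = - 673 \left(1 + 2 \cdot 636\right) + \frac{83}{3} \left(-66\right) = - 673 \left(1 + 1272\right) - 1826 = \left(-673\right) 1273 - 1826 = -856729 - 1826 = -858555$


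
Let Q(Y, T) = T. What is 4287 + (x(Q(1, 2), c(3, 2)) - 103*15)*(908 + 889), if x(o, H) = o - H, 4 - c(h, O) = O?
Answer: -2772078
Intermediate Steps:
c(h, O) = 4 - O
4287 + (x(Q(1, 2), c(3, 2)) - 103*15)*(908 + 889) = 4287 + ((2 - (4 - 1*2)) - 103*15)*(908 + 889) = 4287 + ((2 - (4 - 2)) - 1545)*1797 = 4287 + ((2 - 1*2) - 1545)*1797 = 4287 + ((2 - 2) - 1545)*1797 = 4287 + (0 - 1545)*1797 = 4287 - 1545*1797 = 4287 - 2776365 = -2772078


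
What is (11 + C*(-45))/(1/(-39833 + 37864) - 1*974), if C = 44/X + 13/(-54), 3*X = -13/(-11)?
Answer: 768573553/149588946 ≈ 5.1379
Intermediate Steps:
X = 13/33 (X = (-13/(-11))/3 = (-13*(-1/11))/3 = (⅓)*(13/11) = 13/33 ≈ 0.39394)
C = 78239/702 (C = 44/(13/33) + 13/(-54) = 44*(33/13) + 13*(-1/54) = 1452/13 - 13/54 = 78239/702 ≈ 111.45)
(11 + C*(-45))/(1/(-39833 + 37864) - 1*974) = (11 + (78239/702)*(-45))/(1/(-39833 + 37864) - 1*974) = (11 - 391195/78)/(1/(-1969) - 974) = -390337/(78*(-1/1969 - 974)) = -390337/(78*(-1917807/1969)) = -390337/78*(-1969/1917807) = 768573553/149588946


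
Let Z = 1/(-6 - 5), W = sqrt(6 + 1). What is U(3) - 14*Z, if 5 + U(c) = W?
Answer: -41/11 + sqrt(7) ≈ -1.0815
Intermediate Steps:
W = sqrt(7) ≈ 2.6458
Z = -1/11 (Z = 1/(-11) = -1/11 ≈ -0.090909)
U(c) = -5 + sqrt(7)
U(3) - 14*Z = (-5 + sqrt(7)) - 14*(-1/11) = (-5 + sqrt(7)) + 14/11 = -41/11 + sqrt(7)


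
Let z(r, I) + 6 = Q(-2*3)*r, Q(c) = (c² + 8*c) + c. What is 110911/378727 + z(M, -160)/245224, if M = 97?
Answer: 3316813670/11609118731 ≈ 0.28571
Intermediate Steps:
Q(c) = c² + 9*c
z(r, I) = -6 - 18*r (z(r, I) = -6 + ((-2*3)*(9 - 2*3))*r = -6 + (-6*(9 - 6))*r = -6 + (-6*3)*r = -6 - 18*r)
110911/378727 + z(M, -160)/245224 = 110911/378727 + (-6 - 18*97)/245224 = 110911*(1/378727) + (-6 - 1746)*(1/245224) = 110911/378727 - 1752*1/245224 = 110911/378727 - 219/30653 = 3316813670/11609118731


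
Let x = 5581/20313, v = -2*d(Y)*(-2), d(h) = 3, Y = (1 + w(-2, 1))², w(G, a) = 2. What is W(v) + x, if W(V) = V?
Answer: 249337/20313 ≈ 12.275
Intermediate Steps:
Y = 9 (Y = (1 + 2)² = 3² = 9)
v = 12 (v = -2*3*(-2) = -6*(-2) = 12)
x = 5581/20313 (x = 5581*(1/20313) = 5581/20313 ≈ 0.27475)
W(v) + x = 12 + 5581/20313 = 249337/20313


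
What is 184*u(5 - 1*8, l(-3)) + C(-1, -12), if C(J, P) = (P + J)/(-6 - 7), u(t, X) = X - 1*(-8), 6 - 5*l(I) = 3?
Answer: 7917/5 ≈ 1583.4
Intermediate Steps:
l(I) = ⅗ (l(I) = 6/5 - ⅕*3 = 6/5 - ⅗ = ⅗)
u(t, X) = 8 + X (u(t, X) = X + 8 = 8 + X)
C(J, P) = -J/13 - P/13 (C(J, P) = (J + P)/(-13) = (J + P)*(-1/13) = -J/13 - P/13)
184*u(5 - 1*8, l(-3)) + C(-1, -12) = 184*(8 + ⅗) + (-1/13*(-1) - 1/13*(-12)) = 184*(43/5) + (1/13 + 12/13) = 7912/5 + 1 = 7917/5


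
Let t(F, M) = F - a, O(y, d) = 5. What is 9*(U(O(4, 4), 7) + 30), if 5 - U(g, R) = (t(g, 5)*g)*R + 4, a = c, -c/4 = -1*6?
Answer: 6264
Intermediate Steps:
c = 24 (c = -(-4)*6 = -4*(-6) = 24)
a = 24
t(F, M) = -24 + F (t(F, M) = F - 1*24 = F - 24 = -24 + F)
U(g, R) = 1 - R*g*(-24 + g) (U(g, R) = 5 - (((-24 + g)*g)*R + 4) = 5 - ((g*(-24 + g))*R + 4) = 5 - (R*g*(-24 + g) + 4) = 5 - (4 + R*g*(-24 + g)) = 5 + (-4 - R*g*(-24 + g)) = 1 - R*g*(-24 + g))
9*(U(O(4, 4), 7) + 30) = 9*((1 - 1*7*5*(-24 + 5)) + 30) = 9*((1 - 1*7*5*(-19)) + 30) = 9*((1 + 665) + 30) = 9*(666 + 30) = 9*696 = 6264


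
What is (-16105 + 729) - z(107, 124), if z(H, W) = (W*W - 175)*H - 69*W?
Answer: -1633327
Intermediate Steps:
z(H, W) = -69*W + H*(-175 + W**2) (z(H, W) = (W**2 - 175)*H - 69*W = (-175 + W**2)*H - 69*W = H*(-175 + W**2) - 69*W = -69*W + H*(-175 + W**2))
(-16105 + 729) - z(107, 124) = (-16105 + 729) - (-175*107 - 69*124 + 107*124**2) = -15376 - (-18725 - 8556 + 107*15376) = -15376 - (-18725 - 8556 + 1645232) = -15376 - 1*1617951 = -15376 - 1617951 = -1633327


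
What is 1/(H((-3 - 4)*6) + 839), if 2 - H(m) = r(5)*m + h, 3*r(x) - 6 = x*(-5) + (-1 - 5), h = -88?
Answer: 1/579 ≈ 0.0017271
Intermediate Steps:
r(x) = -5*x/3 (r(x) = 2 + (x*(-5) + (-1 - 5))/3 = 2 + (-5*x - 6)/3 = 2 + (-6 - 5*x)/3 = 2 + (-2 - 5*x/3) = -5*x/3)
H(m) = 90 + 25*m/3 (H(m) = 2 - ((-5/3*5)*m - 88) = 2 - (-25*m/3 - 88) = 2 - (-88 - 25*m/3) = 2 + (88 + 25*m/3) = 90 + 25*m/3)
1/(H((-3 - 4)*6) + 839) = 1/((90 + 25*((-3 - 4)*6)/3) + 839) = 1/((90 + 25*(-7*6)/3) + 839) = 1/((90 + (25/3)*(-42)) + 839) = 1/((90 - 350) + 839) = 1/(-260 + 839) = 1/579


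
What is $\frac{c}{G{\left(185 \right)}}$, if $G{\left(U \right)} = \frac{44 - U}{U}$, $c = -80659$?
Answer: $\frac{14921915}{141} \approx 1.0583 \cdot 10^{5}$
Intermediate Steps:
$G{\left(U \right)} = \frac{44 - U}{U}$
$\frac{c}{G{\left(185 \right)}} = - \frac{80659}{\frac{1}{185} \left(44 - 185\right)} = - \frac{80659}{\frac{1}{185} \left(-141\right)} = - \frac{80659}{- \frac{141}{185}} = \left(-80659\right) \left(- \frac{185}{141}\right) = \frac{14921915}{141}$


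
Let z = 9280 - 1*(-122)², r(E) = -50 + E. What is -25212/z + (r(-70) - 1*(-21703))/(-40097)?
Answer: 74164536/18725299 ≈ 3.9607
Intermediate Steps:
z = -5604 (z = 9280 - 1*14884 = 9280 - 14884 = -5604)
-25212/z + (r(-70) - 1*(-21703))/(-40097) = -25212/(-5604) + ((-50 - 70) - 1*(-21703))/(-40097) = -25212*(-1/5604) + (-120 + 21703)*(-1/40097) = 2101/467 + 21583*(-1/40097) = 2101/467 - 21583/40097 = 74164536/18725299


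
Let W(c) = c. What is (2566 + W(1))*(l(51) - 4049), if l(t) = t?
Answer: -10262866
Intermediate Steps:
(2566 + W(1))*(l(51) - 4049) = (2566 + 1)*(51 - 4049) = 2567*(-3998) = -10262866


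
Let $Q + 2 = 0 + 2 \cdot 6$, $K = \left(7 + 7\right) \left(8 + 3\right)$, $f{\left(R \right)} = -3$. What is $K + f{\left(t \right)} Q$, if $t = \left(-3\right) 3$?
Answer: $124$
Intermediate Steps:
$t = -9$
$K = 154$ ($K = 14 \cdot 11 = 154$)
$Q = 10$ ($Q = -2 + \left(0 + 2 \cdot 6\right) = -2 + \left(0 + 12\right) = -2 + 12 = 10$)
$K + f{\left(t \right)} Q = 154 - 30 = 124$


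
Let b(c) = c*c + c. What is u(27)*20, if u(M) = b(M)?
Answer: 15120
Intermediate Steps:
b(c) = c + c² (b(c) = c² + c = c + c²)
u(M) = M*(1 + M)
u(27)*20 = (27*(1 + 27))*20 = (27*28)*20 = 756*20 = 15120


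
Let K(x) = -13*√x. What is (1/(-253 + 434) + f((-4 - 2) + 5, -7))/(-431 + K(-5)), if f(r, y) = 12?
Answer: -936563/33775686 + 28249*I*√5/33775686 ≈ -0.027729 + 0.0018702*I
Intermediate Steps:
(1/(-253 + 434) + f((-4 - 2) + 5, -7))/(-431 + K(-5)) = (1/(-253 + 434) + 12)/(-431 - 13*I*√5) = (1/181 + 12)/(-431 - 13*I*√5) = 2173/(181*(-431 - 13*I*√5))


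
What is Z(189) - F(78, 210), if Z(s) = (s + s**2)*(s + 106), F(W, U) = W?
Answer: 10593372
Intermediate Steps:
Z(s) = (106 + s)*(s + s**2) (Z(s) = (s + s**2)*(106 + s) = (106 + s)*(s + s**2))
Z(189) - F(78, 210) = 189*(106 + 189**2 + 107*189) - 1*78 = 189*(106 + 35721 + 20223) - 78 = 189*56050 - 78 = 10593450 - 78 = 10593372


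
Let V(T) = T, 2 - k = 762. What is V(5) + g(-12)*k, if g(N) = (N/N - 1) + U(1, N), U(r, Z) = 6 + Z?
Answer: 4565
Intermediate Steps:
k = -760 (k = 2 - 1*762 = 2 - 762 = -760)
g(N) = 6 + N (g(N) = (N/N - 1) + (6 + N) = (1 - 1) + (6 + N) = 0 + (6 + N) = 6 + N)
V(5) + g(-12)*k = 5 + (6 - 12)*(-760) = 5 - 6*(-760) = 5 + 4560 = 4565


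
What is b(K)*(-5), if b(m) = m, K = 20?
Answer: -100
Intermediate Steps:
b(K)*(-5) = 20*(-5) = -100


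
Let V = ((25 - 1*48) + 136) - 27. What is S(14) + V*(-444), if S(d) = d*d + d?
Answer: -37974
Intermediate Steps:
S(d) = d + d² (S(d) = d² + d = d + d²)
V = 86 (V = ((25 - 48) + 136) - 27 = (-23 + 136) - 27 = 113 - 27 = 86)
S(14) + V*(-444) = 14*(1 + 14) + 86*(-444) = 14*15 - 38184 = 210 - 38184 = -37974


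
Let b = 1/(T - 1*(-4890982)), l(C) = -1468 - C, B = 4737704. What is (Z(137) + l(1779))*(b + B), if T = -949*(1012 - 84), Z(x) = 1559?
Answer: -16035714498635404/2005155 ≈ -7.9972e+9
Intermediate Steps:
T = -880672 (T = -949*928 = -880672)
b = 1/4010310 (b = 1/(-880672 - 1*(-4890982)) = 1/(-880672 + 4890982) = 1/4010310 ≈ 2.4936e-7)
(Z(137) + l(1779))*(b + B) = (1559 + (-1468 - 1*1779))*(1/4010310 + 4737704) = (1559 + (-1468 - 1779))*(18999661728241/4010310) = (1559 - 3247)*(18999661728241/4010310) = -1688*18999661728241/4010310 = -16035714498635404/2005155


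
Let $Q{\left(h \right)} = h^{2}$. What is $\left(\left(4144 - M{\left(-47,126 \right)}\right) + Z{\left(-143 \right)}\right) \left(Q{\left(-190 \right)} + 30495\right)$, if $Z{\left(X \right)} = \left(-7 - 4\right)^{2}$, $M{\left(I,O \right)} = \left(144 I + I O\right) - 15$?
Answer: $1130117150$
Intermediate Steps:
$M{\left(I,O \right)} = -15 + 144 I + I O$
$Z{\left(X \right)} = 121$ ($Z{\left(X \right)} = \left(-11\right)^{2} = 121$)
$\left(\left(4144 - M{\left(-47,126 \right)}\right) + Z{\left(-143 \right)}\right) \left(Q{\left(-190 \right)} + 30495\right) = \left(\left(4144 - \left(-15 + 144 \left(-47\right) - 5922\right)\right) + 121\right) \left(\left(-190\right)^{2} + 30495\right) = \left(\left(4144 - \left(-15 - 6768 - 5922\right)\right) + 121\right) \left(36100 + 30495\right) = \left(\left(4144 - -12705\right) + 121\right) 66595 = \left(\left(4144 + 12705\right) + 121\right) 66595 = \left(16849 + 121\right) 66595 = 16970 \cdot 66595 = 1130117150$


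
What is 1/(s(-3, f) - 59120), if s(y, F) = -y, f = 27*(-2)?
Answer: -1/59117 ≈ -1.6916e-5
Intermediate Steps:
f = -54
1/(s(-3, f) - 59120) = 1/(-1*(-3) - 59120) = 1/(3 - 59120) = 1/(-59117) = -1/59117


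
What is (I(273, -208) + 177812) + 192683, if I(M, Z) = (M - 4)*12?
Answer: 373723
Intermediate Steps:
I(M, Z) = -48 + 12*M (I(M, Z) = (-4 + M)*12 = -48 + 12*M)
(I(273, -208) + 177812) + 192683 = ((-48 + 12*273) + 177812) + 192683 = ((-48 + 3276) + 177812) + 192683 = (3228 + 177812) + 192683 = 181040 + 192683 = 373723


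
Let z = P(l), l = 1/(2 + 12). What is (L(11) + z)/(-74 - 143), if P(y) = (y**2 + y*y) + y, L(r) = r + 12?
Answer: -1131/10633 ≈ -0.10637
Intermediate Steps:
l = 1/14 ≈ 0.071429
L(r) = 12 + r
P(y) = y + 2*y**2 (P(y) = (y**2 + y**2) + y = 2*y**2 + y = y + 2*y**2)
z = 4/49 (z = (1 + 2*(1/14))/14 = (1 + 1/7)/14 = (1/14)*(8/7) = 4/49 ≈ 0.081633)
(L(11) + z)/(-74 - 143) = ((12 + 11) + 4/49)/(-74 - 143) = (23 + 4/49)/(-217) = (1131/49)*(-1/217) = -1131/10633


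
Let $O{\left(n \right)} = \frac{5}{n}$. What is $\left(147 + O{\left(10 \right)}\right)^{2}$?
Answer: $\frac{87025}{4} \approx 21756.0$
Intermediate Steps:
$\left(147 + O{\left(10 \right)}\right)^{2} = \left(147 + \frac{5}{10}\right)^{2} = \left(147 + 5 \cdot \frac{1}{10}\right)^{2} = \left(147 + \frac{1}{2}\right)^{2} = \left(\frac{295}{2}\right)^{2} = \frac{87025}{4}$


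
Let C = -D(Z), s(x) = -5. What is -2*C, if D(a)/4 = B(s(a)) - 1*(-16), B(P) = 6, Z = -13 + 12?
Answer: 176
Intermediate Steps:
Z = -1
D(a) = 88 (D(a) = 4*(6 - 1*(-16)) = 4*(6 + 16) = 4*22 = 88)
C = -88 (C = -1*88 = -88)
-2*C = -2*(-88) = 176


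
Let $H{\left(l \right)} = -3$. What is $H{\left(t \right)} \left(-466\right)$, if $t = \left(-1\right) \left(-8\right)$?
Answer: $1398$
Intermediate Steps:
$t = 8$
$H{\left(t \right)} \left(-466\right) = \left(-3\right) \left(-466\right) = 1398$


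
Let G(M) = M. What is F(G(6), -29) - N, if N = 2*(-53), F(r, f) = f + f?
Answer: 48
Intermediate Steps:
F(r, f) = 2*f
N = -106
F(G(6), -29) - N = 2*(-29) - 1*(-106) = -58 + 106 = 48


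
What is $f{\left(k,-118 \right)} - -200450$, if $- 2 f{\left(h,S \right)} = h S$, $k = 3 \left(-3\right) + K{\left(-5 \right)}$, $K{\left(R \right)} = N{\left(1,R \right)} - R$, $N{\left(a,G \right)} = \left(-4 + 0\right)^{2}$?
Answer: $201158$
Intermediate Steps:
$N{\left(a,G \right)} = 16$ ($N{\left(a,G \right)} = \left(-4\right)^{2} = 16$)
$K{\left(R \right)} = 16 - R$
$k = 12$ ($k = 3 \left(-3\right) + \left(16 - -5\right) = -9 + \left(16 + 5\right) = -9 + 21 = 12$)
$f{\left(h,S \right)} = - \frac{S h}{2}$ ($f{\left(h,S \right)} = - \frac{h S}{2} = - \frac{S h}{2}$)
$f{\left(k,-118 \right)} - -200450 = \left(- \frac{1}{2}\right) \left(-118\right) 12 - -200450 = 708 + 200450 = 201158$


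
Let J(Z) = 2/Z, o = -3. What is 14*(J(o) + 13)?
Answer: 518/3 ≈ 172.67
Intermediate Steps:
14*(J(o) + 13) = 14*(2/(-3) + 13) = 14*(2*(-1/3) + 13) = 14*(-2/3 + 13) = 14*(37/3) = 518/3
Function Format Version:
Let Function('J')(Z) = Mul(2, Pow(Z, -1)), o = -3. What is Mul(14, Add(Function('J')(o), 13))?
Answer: Rational(518, 3) ≈ 172.67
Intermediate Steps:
Mul(14, Add(Function('J')(o), 13)) = Mul(14, Add(Mul(2, Pow(-3, -1)), 13)) = Mul(14, Add(Mul(2, Rational(-1, 3)), 13)) = Mul(14, Add(Rational(-2, 3), 13)) = Mul(14, Rational(37, 3)) = Rational(518, 3)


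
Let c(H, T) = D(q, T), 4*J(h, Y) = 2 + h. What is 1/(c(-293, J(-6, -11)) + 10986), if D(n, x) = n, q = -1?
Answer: 1/10985 ≈ 9.1033e-5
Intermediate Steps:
J(h, Y) = ½ + h/4 (J(h, Y) = (2 + h)/4 = ½ + h/4)
c(H, T) = -1
1/(c(-293, J(-6, -11)) + 10986) = 1/(-1 + 10986) = 1/10985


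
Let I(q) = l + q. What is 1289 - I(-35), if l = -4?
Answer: 1328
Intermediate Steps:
I(q) = -4 + q
1289 - I(-35) = 1289 - (-4 - 35) = 1289 - 1*(-39) = 1289 + 39 = 1328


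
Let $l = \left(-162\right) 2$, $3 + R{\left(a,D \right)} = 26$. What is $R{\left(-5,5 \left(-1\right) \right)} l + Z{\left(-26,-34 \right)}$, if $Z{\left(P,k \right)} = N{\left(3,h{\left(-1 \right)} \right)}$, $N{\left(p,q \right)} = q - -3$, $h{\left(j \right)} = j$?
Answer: $-7450$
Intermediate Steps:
$R{\left(a,D \right)} = 23$ ($R{\left(a,D \right)} = -3 + 26 = 23$)
$N{\left(p,q \right)} = 3 + q$ ($N{\left(p,q \right)} = q + 3 = 3 + q$)
$Z{\left(P,k \right)} = 2$ ($Z{\left(P,k \right)} = 3 - 1 = 2$)
$l = -324$
$R{\left(-5,5 \left(-1\right) \right)} l + Z{\left(-26,-34 \right)} = 23 \left(-324\right) + 2 = -7452 + 2 = -7450$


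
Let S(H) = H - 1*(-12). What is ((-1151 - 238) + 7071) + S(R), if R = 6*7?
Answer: 5736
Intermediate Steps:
R = 42
S(H) = 12 + H (S(H) = H + 12 = 12 + H)
((-1151 - 238) + 7071) + S(R) = ((-1151 - 238) + 7071) + (12 + 42) = (-1389 + 7071) + 54 = 5682 + 54 = 5736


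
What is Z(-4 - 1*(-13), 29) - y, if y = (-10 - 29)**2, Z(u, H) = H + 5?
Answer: -1487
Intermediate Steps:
Z(u, H) = 5 + H
y = 1521 (y = (-39)**2 = 1521)
Z(-4 - 1*(-13), 29) - y = (5 + 29) - 1*1521 = 34 - 1521 = -1487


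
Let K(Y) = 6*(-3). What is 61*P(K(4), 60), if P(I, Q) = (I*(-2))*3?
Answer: 6588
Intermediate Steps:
K(Y) = -18
P(I, Q) = -6*I (P(I, Q) = -2*I*3 = -6*I)
61*P(K(4), 60) = 61*(-6*(-18)) = 61*108 = 6588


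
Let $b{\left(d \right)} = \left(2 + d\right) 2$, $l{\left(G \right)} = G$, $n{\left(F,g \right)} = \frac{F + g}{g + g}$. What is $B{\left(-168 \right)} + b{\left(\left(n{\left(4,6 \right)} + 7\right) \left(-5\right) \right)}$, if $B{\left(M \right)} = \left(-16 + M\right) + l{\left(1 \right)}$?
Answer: $- \frac{772}{3} \approx -257.33$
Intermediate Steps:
$n{\left(F,g \right)} = \frac{F + g}{2 g}$
$b{\left(d \right)} = 4 + 2 d$
$B{\left(M \right)} = -15 + M$ ($B{\left(M \right)} = \left(-16 + M\right) + 1 = -15 + M$)
$B{\left(-168 \right)} + b{\left(\left(n{\left(4,6 \right)} + 7\right) \left(-5\right) \right)} = \left(-15 - 168\right) + \left(4 + 2 \left(\frac{4 + 6}{2 \cdot 6} + 7\right) \left(-5\right)\right) = -183 + \left(4 + 2 \left(\frac{1}{2} \cdot \frac{1}{6} \cdot 10 + 7\right) \left(-5\right)\right) = -183 + \left(4 + 2 \left(\frac{5}{6} + 7\right) \left(-5\right)\right) = -183 + \left(4 + 2 \cdot \frac{47}{6} \left(-5\right)\right) = -183 + \left(4 + 2 \left(- \frac{235}{6}\right)\right) = -183 + \left(4 - \frac{235}{3}\right) = -183 - \frac{223}{3} = - \frac{772}{3}$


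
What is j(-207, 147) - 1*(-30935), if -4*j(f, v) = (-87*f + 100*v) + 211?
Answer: 22705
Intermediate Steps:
j(f, v) = -211/4 - 25*v + 87*f/4 (j(f, v) = -((-87*f + 100*v) + 211)/4 = -(211 - 87*f + 100*v)/4 = -211/4 - 25*v + 87*f/4)
j(-207, 147) - 1*(-30935) = (-211/4 - 25*147 + (87/4)*(-207)) - 1*(-30935) = (-211/4 - 3675 - 18009/4) + 30935 = -8230 + 30935 = 22705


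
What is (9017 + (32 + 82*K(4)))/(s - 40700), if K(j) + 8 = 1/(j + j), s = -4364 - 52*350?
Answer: -33613/253056 ≈ -0.13283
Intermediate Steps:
s = -22564 (s = -4364 - 18200 = -22564)
K(j) = -8 + 1/(2*j) (K(j) = -8 + 1/(j + j) = -8 + 1/(2*j))
(9017 + (32 + 82*K(4)))/(s - 40700) = (9017 + (32 + 82*(-8 + (½)/4)))/(-22564 - 40700) = (9017 + (32 + 82*(-8 + (½)*(¼))))/(-63264) = (9017 + (32 + 82*(-8 + ⅛)))*(-1/63264) = (9017 + (32 + 82*(-63/8)))*(-1/63264) = (9017 + (32 - 2583/4))*(-1/63264) = (9017 - 2455/4)*(-1/63264) = (33613/4)*(-1/63264) = -33613/253056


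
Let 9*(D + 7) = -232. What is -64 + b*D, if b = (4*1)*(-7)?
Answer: 7684/9 ≈ 853.78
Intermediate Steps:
D = -295/9 (D = -7 + (⅑)*(-232) = -7 - 232/9 = -295/9 ≈ -32.778)
b = -28 (b = 4*(-7) = -28)
-64 + b*D = -64 - 28*(-295/9) = -64 + 8260/9 = 7684/9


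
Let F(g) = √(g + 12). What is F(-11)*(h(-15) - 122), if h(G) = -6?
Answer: -128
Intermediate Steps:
F(g) = √(12 + g)
F(-11)*(h(-15) - 122) = √(12 - 11)*(-6 - 122) = √1*(-128) = 1*(-128) = -128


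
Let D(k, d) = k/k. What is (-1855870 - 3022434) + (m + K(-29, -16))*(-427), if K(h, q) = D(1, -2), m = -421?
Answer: -4698964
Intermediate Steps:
D(k, d) = 1
K(h, q) = 1
(-1855870 - 3022434) + (m + K(-29, -16))*(-427) = (-1855870 - 3022434) + (-421 + 1)*(-427) = -4878304 - 420*(-427) = -4878304 + 179340 = -4698964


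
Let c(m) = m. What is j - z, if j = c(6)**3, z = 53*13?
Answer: -473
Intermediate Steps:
z = 689
j = 216 (j = 6**3 = 216)
j - z = 216 - 1*689 = 216 - 689 = -473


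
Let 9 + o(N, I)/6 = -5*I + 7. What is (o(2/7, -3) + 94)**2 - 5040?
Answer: 24544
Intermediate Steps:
o(N, I) = -12 - 30*I (o(N, I) = -54 + 6*(-5*I + 7) = -54 + 6*(7 - 5*I) = -54 + (42 - 30*I) = -12 - 30*I)
(o(2/7, -3) + 94)**2 - 5040 = ((-12 - 30*(-3)) + 94)**2 - 5040 = ((-12 + 90) + 94)**2 - 5040 = (78 + 94)**2 - 5040 = 172**2 - 5040 = 29584 - 5040 = 24544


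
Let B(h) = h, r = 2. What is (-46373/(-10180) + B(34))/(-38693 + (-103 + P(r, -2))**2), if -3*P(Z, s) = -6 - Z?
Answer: -3532437/2622734480 ≈ -0.0013469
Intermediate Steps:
P(Z, s) = 2 + Z/3 (P(Z, s) = -(-6 - Z)/3 = 2 + Z/3)
(-46373/(-10180) + B(34))/(-38693 + (-103 + P(r, -2))**2) = (-46373/(-10180) + 34)/(-38693 + (-103 + (2 + (1/3)*2))**2) = (-46373*(-1/10180) + 34)/(-38693 + (-103 + (2 + 2/3))**2) = (46373/10180 + 34)/(-38693 + (-103 + 8/3)**2) = 392493/(10180*(-38693 + (-301/3)**2)) = 392493/(10180*(-38693 + 90601/9)) = 392493/(10180*(-257636/9)) = (392493/10180)*(-9/257636) = -3532437/2622734480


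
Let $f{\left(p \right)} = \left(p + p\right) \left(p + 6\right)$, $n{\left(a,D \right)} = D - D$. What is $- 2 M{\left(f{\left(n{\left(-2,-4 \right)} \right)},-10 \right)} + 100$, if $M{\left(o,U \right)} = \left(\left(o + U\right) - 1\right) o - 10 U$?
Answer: $-100$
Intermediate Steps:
$n{\left(a,D \right)} = 0$
$f{\left(p \right)} = 2 p \left(6 + p\right)$
$M{\left(o,U \right)} = - 10 U + o \left(-1 + U + o\right)$ ($M{\left(o,U \right)} = \left(\left(U + o\right) - 1\right) o - 10 U = \left(-1 + U + o\right) o - 10 U = o \left(-1 + U + o\right) - 10 U = - 10 U + o \left(-1 + U + o\right)$)
$- 2 M{\left(f{\left(n{\left(-2,-4 \right)} \right)},-10 \right)} + 100 = - 2 \left(\left(2 \cdot 0 \left(6 + 0\right)\right)^{2} - 2 \cdot 0 \left(6 + 0\right) - -100 - 10 \cdot 2 \cdot 0 \left(6 + 0\right)\right) + 100 = - 2 \left(\left(2 \cdot 0 \cdot 6\right)^{2} - 2 \cdot 0 \cdot 6 + 100 - 10 \cdot 2 \cdot 0 \cdot 6\right) + 100 = - 2 \left(0^{2} - 0 + 100 - 0\right) + 100 = - 2 \left(0 + 0 + 100 + 0\right) + 100 = \left(-2\right) 100 + 100 = -200 + 100 = -100$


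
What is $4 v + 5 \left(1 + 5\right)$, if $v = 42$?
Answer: $198$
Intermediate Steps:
$4 v + 5 \left(1 + 5\right) = 4 \cdot 42 + 5 \left(1 + 5\right) = 168 + 5 \cdot 6 = 168 + 30 = 198$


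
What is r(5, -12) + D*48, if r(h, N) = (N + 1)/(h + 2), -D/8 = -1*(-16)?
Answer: -43019/7 ≈ -6145.6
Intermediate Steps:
D = -128 (D = -(-8)*(-16) = -8*16 = -128)
r(h, N) = (1 + N)/(2 + h)
r(5, -12) + D*48 = (1 - 12)/(2 + 5) - 128*48 = -11/7 - 6144 = -43019/7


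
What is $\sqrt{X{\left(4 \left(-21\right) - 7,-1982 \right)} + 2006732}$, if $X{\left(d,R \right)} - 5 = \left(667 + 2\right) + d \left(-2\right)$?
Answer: $2 \sqrt{501897} \approx 1416.9$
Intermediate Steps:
$X{\left(d,R \right)} = 674 - 2 d$ ($X{\left(d,R \right)} = 5 + \left(\left(667 + 2\right) + d \left(-2\right)\right) = 5 - \left(-669 + 2 d\right) = 674 - 2 d$)
$\sqrt{X{\left(4 \left(-21\right) - 7,-1982 \right)} + 2006732} = \sqrt{\left(674 - 2 \left(4 \left(-21\right) - 7\right)\right) + 2006732} = \sqrt{\left(674 - 2 \left(-84 - 7\right)\right) + 2006732} = \sqrt{\left(674 - -182\right) + 2006732} = \sqrt{\left(674 + 182\right) + 2006732} = \sqrt{856 + 2006732} = \sqrt{2007588} = 2 \sqrt{501897}$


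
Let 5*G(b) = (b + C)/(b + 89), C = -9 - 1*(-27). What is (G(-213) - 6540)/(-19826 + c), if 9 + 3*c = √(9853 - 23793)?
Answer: 144717772581/438800921516 + 2432763*I*√3485/219400460758 ≈ 0.3298 + 0.00065458*I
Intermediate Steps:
C = 18 (C = -9 + 27 = 18)
G(b) = (18 + b)/(5*(89 + b)) (G(b) = ((b + 18)/(b + 89))/5 = ((18 + b)/(89 + b))/5 = (18 + b)/(5*(89 + b)))
c = -3 + 2*I*√3485/3 (c = -3 + √(9853 - 23793)/3 = -3 + √(-13940)/3 = -3 + (2*I*√3485)/3 = -3 + 2*I*√3485/3 ≈ -3.0 + 39.356*I)
(G(-213) - 6540)/(-19826 + c) = ((18 - 213)/(5*(89 - 213)) - 6540)/(-19826 + (-3 + 2*I*√3485/3)) = ((⅕)*(-195)/(-124) - 6540)/(-19829 + 2*I*√3485/3) = ((⅕)*(-1/124)*(-195) - 6540)/(-19829 + 2*I*√3485/3) = (39/124 - 6540)/(-19829 + 2*I*√3485/3) = -810921/(124*(-19829 + 2*I*√3485/3))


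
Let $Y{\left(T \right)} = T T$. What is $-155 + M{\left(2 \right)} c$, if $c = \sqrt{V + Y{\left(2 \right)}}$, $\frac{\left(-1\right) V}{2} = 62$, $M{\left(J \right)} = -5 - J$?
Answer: $-155 - 14 i \sqrt{30} \approx -155.0 - 76.681 i$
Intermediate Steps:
$Y{\left(T \right)} = T^{2}$
$V = -124$ ($V = \left(-2\right) 62 = -124$)
$c = 2 i \sqrt{30}$ ($c = \sqrt{-124 + 2^{2}} = \sqrt{-124 + 4} = \sqrt{-120} = 2 i \sqrt{30} \approx 10.954 i$)
$-155 + M{\left(2 \right)} c = -155 + \left(-5 - 2\right) 2 i \sqrt{30} = -155 - 7 \cdot 2 i \sqrt{30} = -155 - 14 i \sqrt{30}$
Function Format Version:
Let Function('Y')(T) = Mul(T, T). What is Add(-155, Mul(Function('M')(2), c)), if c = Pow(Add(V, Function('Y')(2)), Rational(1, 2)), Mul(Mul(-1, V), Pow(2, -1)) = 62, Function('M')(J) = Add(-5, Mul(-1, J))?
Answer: Add(-155, Mul(-14, I, Pow(30, Rational(1, 2)))) ≈ Add(-155.00, Mul(-76.681, I))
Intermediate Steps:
Function('Y')(T) = Pow(T, 2)
V = -124 (V = Mul(-2, 62) = -124)
c = Mul(2, I, Pow(30, Rational(1, 2))) (c = Pow(Add(-124, Pow(2, 2)), Rational(1, 2)) = Pow(Add(-124, 4), Rational(1, 2)) = Pow(-120, Rational(1, 2)) = Mul(2, I, Pow(30, Rational(1, 2))) ≈ Mul(10.954, I))
Add(-155, Mul(Function('M')(2), c)) = Add(-155, Mul(Add(-5, Mul(-1, 2)), Mul(2, I, Pow(30, Rational(1, 2))))) = Add(-155, Mul(Add(-5, -2), Mul(2, I, Pow(30, Rational(1, 2))))) = Add(-155, Mul(-7, Mul(2, I, Pow(30, Rational(1, 2))))) = Add(-155, Mul(-14, I, Pow(30, Rational(1, 2))))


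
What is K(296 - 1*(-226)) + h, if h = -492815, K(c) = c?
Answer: -492293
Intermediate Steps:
K(296 - 1*(-226)) + h = (296 - 1*(-226)) - 492815 = (296 + 226) - 492815 = 522 - 492815 = -492293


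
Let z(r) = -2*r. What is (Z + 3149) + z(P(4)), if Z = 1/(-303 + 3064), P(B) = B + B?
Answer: 8650214/2761 ≈ 3133.0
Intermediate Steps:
P(B) = 2*B
Z = 1/2761 ≈ 0.00036219
(Z + 3149) + z(P(4)) = (1/2761 + 3149) - 4*4 = 8694390/2761 - 2*8 = 8694390/2761 - 16 = 8650214/2761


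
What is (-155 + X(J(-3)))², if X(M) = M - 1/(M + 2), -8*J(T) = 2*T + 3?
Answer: 555403489/23104 ≈ 24039.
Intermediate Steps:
J(T) = -3/8 - T/4 (J(T) = -(2*T + 3)/8 = -(3 + 2*T)/8 = -3/8 - T/4)
X(M) = M - 1/(2 + M)
(-155 + X(J(-3)))² = (-155 + (-1 + (-3/8 - ¼*(-3))² + 2*(-3/8 - ¼*(-3)))/(2 + (-3/8 - ¼*(-3))))² = (-155 + (-1 + (-3/8 + ¾)² + 2*(-3/8 + ¾))/(2 + (-3/8 + ¾)))² = (-155 + (-1 + (3/8)² + 2*(3/8))/(2 + 3/8))² = (-155 + (-1 + 9/64 + ¾)/(19/8))² = (-155 + (8/19)*(-7/64))² = (-155 - 7/152)² = (-23567/152)² = 555403489/23104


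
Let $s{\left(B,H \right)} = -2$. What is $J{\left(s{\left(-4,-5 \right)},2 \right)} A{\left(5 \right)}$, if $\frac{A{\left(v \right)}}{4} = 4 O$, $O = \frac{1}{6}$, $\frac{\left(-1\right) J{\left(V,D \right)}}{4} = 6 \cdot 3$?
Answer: $-192$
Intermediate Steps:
$J{\left(V,D \right)} = -72$ ($J{\left(V,D \right)} = - 4 \cdot 6 \cdot 3 = \left(-4\right) 18 = -72$)
$O = \frac{1}{6} \approx 0.16667$
$A{\left(v \right)} = \frac{8}{3}$ ($A{\left(v \right)} = 4 \cdot 4 \cdot \frac{1}{6} = 4 \cdot \frac{2}{3} = \frac{8}{3}$)
$J{\left(s{\left(-4,-5 \right)},2 \right)} A{\left(5 \right)} = \left(-72\right) \frac{8}{3} = -192$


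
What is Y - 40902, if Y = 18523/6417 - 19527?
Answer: -387754370/6417 ≈ -60426.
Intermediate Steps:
Y = -125286236/6417 (Y = 18523*(1/6417) - 19527 = 18523/6417 - 19527 = -125286236/6417 ≈ -19524.)
Y - 40902 = -125286236/6417 - 40902 = -387754370/6417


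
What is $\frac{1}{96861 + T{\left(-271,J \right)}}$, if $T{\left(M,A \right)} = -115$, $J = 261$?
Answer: $\frac{1}{96746} \approx 1.0336 \cdot 10^{-5}$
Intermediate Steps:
$\frac{1}{96861 + T{\left(-271,J \right)}} = \frac{1}{96861 - 115} = \frac{1}{96746}$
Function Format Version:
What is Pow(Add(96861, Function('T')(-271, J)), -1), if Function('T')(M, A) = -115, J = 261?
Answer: Rational(1, 96746) ≈ 1.0336e-5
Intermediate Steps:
Pow(Add(96861, Function('T')(-271, J)), -1) = Pow(Add(96861, -115), -1) = Pow(96746, -1) = Rational(1, 96746)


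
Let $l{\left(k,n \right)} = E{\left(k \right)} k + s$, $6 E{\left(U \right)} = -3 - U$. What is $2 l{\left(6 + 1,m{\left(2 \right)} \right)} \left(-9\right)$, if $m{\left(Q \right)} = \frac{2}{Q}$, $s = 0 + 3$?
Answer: $156$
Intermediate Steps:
$E{\left(U \right)} = - \frac{1}{2} - \frac{U}{6}$ ($E{\left(U \right)} = \frac{-3 - U}{6} = - \frac{1}{2} - \frac{U}{6}$)
$s = 3$
$l{\left(k,n \right)} = 3 + k \left(- \frac{1}{2} - \frac{k}{6}\right)$ ($l{\left(k,n \right)} = \left(- \frac{1}{2} - \frac{k}{6}\right) k + 3 = k \left(- \frac{1}{2} - \frac{k}{6}\right) + 3 = 3 + k \left(- \frac{1}{2} - \frac{k}{6}\right)$)
$2 l{\left(6 + 1,m{\left(2 \right)} \right)} \left(-9\right) = 2 \left(3 - \frac{\left(6 + 1\right) \left(3 + \left(6 + 1\right)\right)}{6}\right) \left(-9\right) = 2 \left(3 - \frac{7 \left(3 + 7\right)}{6}\right) \left(-9\right) = 2 \left(3 - \frac{7}{6} \cdot 10\right) \left(-9\right) = 2 \left(3 - \frac{35}{3}\right) \left(-9\right) = 2 \left(- \frac{26}{3}\right) \left(-9\right) = \left(- \frac{52}{3}\right) \left(-9\right) = 156$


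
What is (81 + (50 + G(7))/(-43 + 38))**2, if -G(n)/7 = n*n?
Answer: 487204/25 ≈ 19488.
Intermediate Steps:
G(n) = -7*n**2 (G(n) = -7*n*n = -7*n**2)
(81 + (50 + G(7))/(-43 + 38))**2 = (81 + (50 - 7*7**2)/(-43 + 38))**2 = (81 + (50 - 7*49)/(-5))**2 = (81 + (50 - 343)*(-1/5))**2 = (81 - 293*(-1/5))**2 = (81 + 293/5)**2 = (698/5)**2 = 487204/25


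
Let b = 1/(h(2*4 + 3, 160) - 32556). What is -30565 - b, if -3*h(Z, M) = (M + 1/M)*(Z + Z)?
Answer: -247425233575/8095051 ≈ -30565.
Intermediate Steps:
h(Z, M) = -2*Z*(M + 1/M)/3 (h(Z, M) = -(M + 1/M)*(Z + Z)/3 = -(M + 1/M)*2*Z/3 = -2*Z*(M + 1/M)/3)
b = -240/8095051 (b = 1/(-⅔*(2*4 + 3)*(1 + 160²)/160 - 32556) = 1/(-⅔*(8 + 3)*1/160*(1 + 25600) - 32556) = 1/(-⅔*11*1/160*25601 - 32556) = 1/(-281611/240 - 32556) = 1/(-8095051/240) = -240/8095051 ≈ -2.9648e-5)
-30565 - b = -30565 - 1*(-240/8095051) = -30565 + 240/8095051 = -247425233575/8095051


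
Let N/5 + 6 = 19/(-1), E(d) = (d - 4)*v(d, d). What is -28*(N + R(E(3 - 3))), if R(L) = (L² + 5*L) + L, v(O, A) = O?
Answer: 3500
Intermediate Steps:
E(d) = d*(-4 + d) (E(d) = (d - 4)*d = (-4 + d)*d = d*(-4 + d))
N = -125 (N = -30 + 5*(19/(-1)) = -30 + 5*(19*(-1)) = -30 + 5*(-19) = -30 - 95 = -125)
R(L) = L² + 6*L
-28*(N + R(E(3 - 3))) = -28*(-125 + ((3 - 3)*(-4 + (3 - 3)))*(6 + (3 - 3)*(-4 + (3 - 3)))) = -28*(-125 + (0*(-4 + 0))*(6 + 0*(-4 + 0))) = -28*(-125 + (0*(-4))*(6 + 0*(-4))) = -28*(-125 + 0*(6 + 0)) = -28*(-125 + 0*6) = -28*(-125 + 0) = -28*(-125) = 3500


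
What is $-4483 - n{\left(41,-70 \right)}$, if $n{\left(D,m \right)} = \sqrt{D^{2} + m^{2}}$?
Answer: $-4483 - \sqrt{6581} \approx -4564.1$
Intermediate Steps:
$-4483 - n{\left(41,-70 \right)} = -4483 - \sqrt{41^{2} + \left(-70\right)^{2}} = -4483 - \sqrt{1681 + 4900} = -4483 - \sqrt{6581}$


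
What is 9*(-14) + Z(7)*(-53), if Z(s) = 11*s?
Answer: -4207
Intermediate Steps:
9*(-14) + Z(7)*(-53) = 9*(-14) + (11*7)*(-53) = -126 + 77*(-53) = -126 - 4081 = -4207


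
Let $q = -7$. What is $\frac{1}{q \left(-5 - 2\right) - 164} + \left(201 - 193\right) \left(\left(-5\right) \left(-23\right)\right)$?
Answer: $\frac{105799}{115} \approx 919.99$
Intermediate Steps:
$\frac{1}{q \left(-5 - 2\right) - 164} + \left(201 - 193\right) \left(\left(-5\right) \left(-23\right)\right) = \frac{1}{- 7 \left(-5 - 2\right) - 164} + \left(201 - 193\right) \left(\left(-5\right) \left(-23\right)\right) = \frac{1}{\left(-7\right) \left(-7\right) - 164} + \left(201 - 193\right) 115 = \frac{1}{49 - 164} + 8 \cdot 115 = \frac{1}{-115} + 920 = - \frac{1}{115} + 920 = \frac{105799}{115}$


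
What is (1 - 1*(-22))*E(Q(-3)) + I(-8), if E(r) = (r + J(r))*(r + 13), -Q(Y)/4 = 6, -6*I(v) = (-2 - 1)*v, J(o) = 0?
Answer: 6068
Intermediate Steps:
I(v) = v/2 (I(v) = -(-2 - 1)*v/6 = -(-1)*v/2 = v/2)
Q(Y) = -24 (Q(Y) = -4*6 = -24)
E(r) = r*(13 + r) (E(r) = (r + 0)*(r + 13) = r*(13 + r))
(1 - 1*(-22))*E(Q(-3)) + I(-8) = (1 - 1*(-22))*(-24*(13 - 24)) + (½)*(-8) = (1 + 22)*(-24*(-11)) - 4 = 23*264 - 4 = 6072 - 4 = 6068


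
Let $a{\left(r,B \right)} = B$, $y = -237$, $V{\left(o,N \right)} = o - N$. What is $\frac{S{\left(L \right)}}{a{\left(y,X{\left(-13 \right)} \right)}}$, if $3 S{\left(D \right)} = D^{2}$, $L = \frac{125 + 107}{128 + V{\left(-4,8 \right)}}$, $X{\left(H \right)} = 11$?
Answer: $\frac{4}{33} \approx 0.12121$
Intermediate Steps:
$L = 2$ ($L = \frac{125 + 107}{128 - 12} = \frac{232}{128 - 12} = \frac{232}{116} = 232 \cdot \frac{1}{116} = 2$)
$S{\left(D \right)} = \frac{D^{2}}{3}$
$\frac{S{\left(L \right)}}{a{\left(y,X{\left(-13 \right)} \right)}} = \frac{\frac{1}{3} \cdot 2^{2}}{11} = \frac{1}{3} \cdot 4 \cdot \frac{1}{11} = \frac{4}{3} \cdot \frac{1}{11} = \frac{4}{33}$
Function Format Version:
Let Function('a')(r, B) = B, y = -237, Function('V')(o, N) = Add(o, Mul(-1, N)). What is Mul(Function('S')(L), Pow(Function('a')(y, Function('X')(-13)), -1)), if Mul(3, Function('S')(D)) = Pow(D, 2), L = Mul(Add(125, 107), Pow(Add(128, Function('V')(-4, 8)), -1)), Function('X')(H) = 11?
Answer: Rational(4, 33) ≈ 0.12121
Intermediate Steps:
L = 2 (L = Mul(Add(125, 107), Pow(Add(128, Add(-4, Mul(-1, 8))), -1)) = Mul(232, Pow(Add(128, Add(-4, -8)), -1)) = Mul(232, Pow(Add(128, -12), -1)) = Mul(232, Pow(116, -1)) = Mul(232, Rational(1, 116)) = 2)
Function('S')(D) = Mul(Rational(1, 3), Pow(D, 2))
Mul(Function('S')(L), Pow(Function('a')(y, Function('X')(-13)), -1)) = Mul(Mul(Rational(1, 3), Pow(2, 2)), Pow(11, -1)) = Mul(Mul(Rational(1, 3), 4), Rational(1, 11)) = Mul(Rational(4, 3), Rational(1, 11)) = Rational(4, 33)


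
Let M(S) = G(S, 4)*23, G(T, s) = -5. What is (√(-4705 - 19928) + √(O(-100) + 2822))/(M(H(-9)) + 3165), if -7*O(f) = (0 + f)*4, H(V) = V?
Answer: √141078/21350 + 3*I*√2737/3050 ≈ 0.017593 + 0.051459*I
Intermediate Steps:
O(f) = -4*f/7 (O(f) = -(0 + f)*4/7 = -f*4/7 = -4*f/7)
M(S) = -115 (M(S) = -5*23 = -115)
(√(-4705 - 19928) + √(O(-100) + 2822))/(M(H(-9)) + 3165) = (√(-4705 - 19928) + √(-4/7*(-100) + 2822))/(-115 + 3165) = (√(-24633) + √(400/7 + 2822))/3050 = (3*I*√2737 + √(20154/7))*(1/3050) = (3*I*√2737 + √141078/7)*(1/3050) = (√141078/7 + 3*I*√2737)*(1/3050) = √141078/21350 + 3*I*√2737/3050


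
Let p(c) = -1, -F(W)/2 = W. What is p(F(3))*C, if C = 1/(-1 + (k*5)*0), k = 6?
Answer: 1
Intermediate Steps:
F(W) = -2*W
C = -1 (C = 1/(-1 + (6*5)*0) = 1/(-1 + 30*0) = 1/(-1 + 0) = 1/(-1) = -1)
p(F(3))*C = -1*(-1) = 1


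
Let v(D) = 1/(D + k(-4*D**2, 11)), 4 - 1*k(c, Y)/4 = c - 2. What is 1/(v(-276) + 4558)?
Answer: 1218564/5554214713 ≈ 0.00021939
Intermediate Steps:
k(c, Y) = 24 - 4*c (k(c, Y) = 16 - 4*(c - 2) = 16 - 4*(-2 + c) = 16 + (8 - 4*c) = 24 - 4*c)
v(D) = 1/(24 + D + 16*D**2) (v(D) = 1/(D + (24 - (-16)*D**2)) = 1/(D + (24 + 16*D**2)) = 1/(24 + D + 16*D**2))
1/(v(-276) + 4558) = 1/(1/(24 - 276 + 16*(-276)**2) + 4558) = 1/(1/(24 - 276 + 16*76176) + 4558) = 1/(1/(24 - 276 + 1218816) + 4558) = 1/(1/1218564 + 4558) = 1/(5554214713/1218564) = 1218564/5554214713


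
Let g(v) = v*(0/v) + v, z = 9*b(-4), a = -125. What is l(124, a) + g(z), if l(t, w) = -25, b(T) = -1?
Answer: -34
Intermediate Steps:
z = -9 (z = 9*(-1) = -9)
g(v) = v (g(v) = v*0 + v = 0 + v = v)
l(124, a) + g(z) = -25 - 9 = -34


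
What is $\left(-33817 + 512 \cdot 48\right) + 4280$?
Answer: $-4961$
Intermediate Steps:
$\left(-33817 + 512 \cdot 48\right) + 4280 = \left(-33817 + 24576\right) + 4280 = -9241 + 4280 = -4961$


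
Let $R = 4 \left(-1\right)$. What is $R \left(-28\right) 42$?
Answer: $4704$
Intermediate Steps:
$R = -4$
$R \left(-28\right) 42 = \left(-4\right) \left(-28\right) 42 = 112 \cdot 42 = 4704$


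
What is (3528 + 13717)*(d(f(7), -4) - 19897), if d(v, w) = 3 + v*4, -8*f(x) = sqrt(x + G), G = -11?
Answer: -343072030 - 17245*I ≈ -3.4307e+8 - 17245.0*I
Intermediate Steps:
f(x) = -sqrt(-11 + x)/8 (f(x) = -sqrt(x - 11)/8 = -sqrt(-11 + x)/8)
d(v, w) = 3 + 4*v
(3528 + 13717)*(d(f(7), -4) - 19897) = (3528 + 13717)*((3 + 4*(-sqrt(-11 + 7)/8)) - 19897) = 17245*((3 + 4*(-I/4)) - 19897) = 17245*((3 - I) - 19897) = 17245*(-19894 - I) = -343072030 - 17245*I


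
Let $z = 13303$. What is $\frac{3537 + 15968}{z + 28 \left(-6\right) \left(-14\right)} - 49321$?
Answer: $- \frac{154420150}{3131} \approx -49320.0$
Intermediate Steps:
$\frac{3537 + 15968}{z + 28 \left(-6\right) \left(-14\right)} - 49321 = \frac{3537 + 15968}{13303 + 28 \left(-6\right) \left(-14\right)} - 49321 = \frac{19505}{13303 - -2352} - 49321 = \frac{19505}{13303 + 2352} - 49321 = \frac{19505}{15655} - 49321 = 19505 \cdot \frac{1}{15655} - 49321 = \frac{3901}{3131} - 49321 = - \frac{154420150}{3131}$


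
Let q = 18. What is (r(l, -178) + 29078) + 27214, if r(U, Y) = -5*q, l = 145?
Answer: 56202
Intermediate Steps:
r(U, Y) = -90 (r(U, Y) = -5*18 = -90)
(r(l, -178) + 29078) + 27214 = (-90 + 29078) + 27214 = 28988 + 27214 = 56202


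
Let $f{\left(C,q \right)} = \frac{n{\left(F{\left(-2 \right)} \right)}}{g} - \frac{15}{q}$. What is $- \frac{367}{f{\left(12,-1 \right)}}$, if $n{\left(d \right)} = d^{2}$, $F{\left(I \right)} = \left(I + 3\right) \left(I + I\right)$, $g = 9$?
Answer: $- \frac{3303}{151} \approx -21.874$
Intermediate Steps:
$F{\left(I \right)} = 2 I \left(3 + I\right)$ ($F{\left(I \right)} = \left(3 + I\right) 2 I = 2 I \left(3 + I\right)$)
$f{\left(C,q \right)} = \frac{16}{9} - \frac{15}{q}$ ($f{\left(C,q \right)} = \frac{\left(2 \left(-2\right) \left(3 - 2\right)\right)^{2}}{9} - \frac{15}{q} = \left(2 \left(-2\right) 1\right)^{2} \cdot \frac{1}{9} - \frac{15}{q} = \left(-4\right)^{2} \cdot \frac{1}{9} - \frac{15}{q} = 16 \cdot \frac{1}{9} - \frac{15}{q} = \frac{16}{9} - \frac{15}{q}$)
$- \frac{367}{f{\left(12,-1 \right)}} = - \frac{367}{\frac{16}{9} - \frac{15}{-1}} = - \frac{367}{\frac{16}{9} - -15} = - \frac{367}{\frac{16}{9} + 15} = - \frac{367}{\frac{151}{9}} = \left(-367\right) \frac{9}{151} = - \frac{3303}{151}$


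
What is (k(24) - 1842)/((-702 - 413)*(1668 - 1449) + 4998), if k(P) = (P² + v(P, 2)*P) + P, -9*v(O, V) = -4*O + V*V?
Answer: 230/55197 ≈ 0.0041669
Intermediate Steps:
v(O, V) = -V²/9 + 4*O/9 (v(O, V) = -(-4*O + V*V)/9 = -(-4*O + V²)/9 = -(V² - 4*O)/9 = -V²/9 + 4*O/9)
k(P) = P + P² + P*(-4/9 + 4*P/9) (k(P) = (P² + (-⅑*2² + 4*P/9)*P) + P = (P² + (-⅑*4 + 4*P/9)*P) + P = (P² + (-4/9 + 4*P/9)*P) + P = (P² + P*(-4/9 + 4*P/9)) + P = P + P² + P*(-4/9 + 4*P/9))
(k(24) - 1842)/((-702 - 413)*(1668 - 1449) + 4998) = ((⅑)*24*(5 + 13*24) - 1842)/((-702 - 413)*(1668 - 1449) + 4998) = ((⅑)*24*(5 + 312) - 1842)/(-1115*219 + 4998) = ((⅑)*24*317 - 1842)/(-244185 + 4998) = (2536/3 - 1842)/(-239187) = -2990/3*(-1/239187) = 230/55197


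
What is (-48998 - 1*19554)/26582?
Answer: -34276/13291 ≈ -2.5789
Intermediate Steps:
(-48998 - 1*19554)/26582 = (-48998 - 19554)*(1/26582) = -68552*1/26582 = -34276/13291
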